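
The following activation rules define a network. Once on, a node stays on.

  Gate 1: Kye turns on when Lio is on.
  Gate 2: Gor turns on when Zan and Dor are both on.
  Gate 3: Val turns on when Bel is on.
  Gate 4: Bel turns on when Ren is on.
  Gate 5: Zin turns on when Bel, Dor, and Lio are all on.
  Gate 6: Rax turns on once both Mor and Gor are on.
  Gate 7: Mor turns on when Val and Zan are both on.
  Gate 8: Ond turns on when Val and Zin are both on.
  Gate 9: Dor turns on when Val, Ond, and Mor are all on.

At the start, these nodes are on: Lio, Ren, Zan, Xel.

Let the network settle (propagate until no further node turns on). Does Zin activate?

No

Zin would need Bel, Dor, and Lio (Gate 5), but Dor never turns on.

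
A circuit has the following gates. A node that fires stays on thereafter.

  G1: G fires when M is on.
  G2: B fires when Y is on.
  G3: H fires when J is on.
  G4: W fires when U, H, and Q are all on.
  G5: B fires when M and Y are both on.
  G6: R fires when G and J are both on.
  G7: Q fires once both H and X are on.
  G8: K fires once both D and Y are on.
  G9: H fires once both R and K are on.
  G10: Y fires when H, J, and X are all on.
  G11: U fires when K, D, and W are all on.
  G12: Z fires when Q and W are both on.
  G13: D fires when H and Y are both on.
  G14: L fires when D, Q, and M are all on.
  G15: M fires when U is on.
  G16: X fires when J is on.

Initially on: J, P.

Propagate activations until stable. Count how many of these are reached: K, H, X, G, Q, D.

G16: J on → X on.
G3: J on → H on.
G10: H, J, and X on → Y on.
H and X are on, so Q fires (G7).
H and Y are on, so D fires (G13).
G8: D and Y on → K on.
K: reached.
H: reached.
X: reached.
G would need M (G1), but M never turns on.
Q: reached.
D: reached.
Reached: K, H, X, Q, and D — 5 of the 6.

5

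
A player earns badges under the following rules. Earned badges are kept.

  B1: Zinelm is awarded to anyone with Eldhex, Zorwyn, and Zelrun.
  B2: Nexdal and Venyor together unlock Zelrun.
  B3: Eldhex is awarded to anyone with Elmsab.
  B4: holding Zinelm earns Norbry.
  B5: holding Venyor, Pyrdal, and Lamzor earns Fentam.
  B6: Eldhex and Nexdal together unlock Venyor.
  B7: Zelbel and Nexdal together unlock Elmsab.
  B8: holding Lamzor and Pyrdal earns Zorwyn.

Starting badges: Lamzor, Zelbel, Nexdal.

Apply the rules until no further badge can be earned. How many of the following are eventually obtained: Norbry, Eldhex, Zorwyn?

1

With Zelbel and Nexdal, Elmsab is earned (B7).
With Elmsab, Eldhex is earned (B3).
Norbry would need Zinelm (B4), but Zinelm is never earned.
Eldhex: reached.
Zorwyn would need Lamzor and Pyrdal (B8), but Pyrdal is never earned.
Reached: Eldhex — 1 of the 3.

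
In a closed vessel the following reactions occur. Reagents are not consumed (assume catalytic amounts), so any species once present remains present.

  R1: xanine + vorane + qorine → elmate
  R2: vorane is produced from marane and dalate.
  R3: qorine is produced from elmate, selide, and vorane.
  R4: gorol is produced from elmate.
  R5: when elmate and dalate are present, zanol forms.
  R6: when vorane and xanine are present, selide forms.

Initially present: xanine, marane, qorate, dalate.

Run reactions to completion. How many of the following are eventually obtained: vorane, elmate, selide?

2

marane and dalate present → vorane forms (R2).
vorane and xanine present → selide forms (R6).
vorane: reached.
elmate would need xanine, vorane, and qorine (R1), but qorine never forms.
selide: reached.
Reached: vorane and selide — 2 of the 3.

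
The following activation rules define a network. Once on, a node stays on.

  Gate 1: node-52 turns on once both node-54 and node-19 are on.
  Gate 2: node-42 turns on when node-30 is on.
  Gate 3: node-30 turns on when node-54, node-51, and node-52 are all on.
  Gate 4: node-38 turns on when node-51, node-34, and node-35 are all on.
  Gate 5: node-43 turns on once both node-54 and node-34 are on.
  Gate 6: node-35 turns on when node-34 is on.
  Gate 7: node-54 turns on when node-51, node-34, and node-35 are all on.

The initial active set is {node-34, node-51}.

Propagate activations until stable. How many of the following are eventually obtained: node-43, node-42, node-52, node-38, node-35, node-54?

node-34 is on, so node-35 turns on (Gate 6).
Gate 7: node-51, node-34, and node-35 on → node-54 on.
Gate 4: node-51, node-34, and node-35 on → node-38 on.
Gate 5: node-54 and node-34 on → node-43 on.
node-43: reached.
node-42 would need node-30 (Gate 2), but node-30 never turns on.
node-52 would need node-54 and node-19 (Gate 1), but node-19 never turns on.
node-38: reached.
node-35: reached.
node-54: reached.
Reached: node-43, node-38, node-35, and node-54 — 4 of the 6.

4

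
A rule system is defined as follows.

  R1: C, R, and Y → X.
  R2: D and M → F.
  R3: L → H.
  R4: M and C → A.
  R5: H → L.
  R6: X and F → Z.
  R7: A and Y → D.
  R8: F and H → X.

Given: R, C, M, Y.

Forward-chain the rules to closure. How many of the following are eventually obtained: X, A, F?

3

From C, R, and Y, R1 gives X.
M and C hold, so A follows (R4).
A and Y hold, so D follows (R7).
D and M hold, so F follows (R2).
X: reached.
A: reached.
F: reached.
All 3 are reached.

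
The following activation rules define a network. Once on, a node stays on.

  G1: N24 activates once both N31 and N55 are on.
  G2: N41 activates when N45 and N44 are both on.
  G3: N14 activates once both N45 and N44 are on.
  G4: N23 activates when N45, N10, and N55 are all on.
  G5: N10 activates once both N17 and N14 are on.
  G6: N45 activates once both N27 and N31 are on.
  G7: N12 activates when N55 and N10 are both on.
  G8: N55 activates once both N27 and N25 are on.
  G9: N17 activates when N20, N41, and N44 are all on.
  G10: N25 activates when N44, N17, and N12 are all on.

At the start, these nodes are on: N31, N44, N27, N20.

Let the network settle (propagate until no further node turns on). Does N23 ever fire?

No

N23 would need N45, N10, and N55 (G4), but N55 never turns on.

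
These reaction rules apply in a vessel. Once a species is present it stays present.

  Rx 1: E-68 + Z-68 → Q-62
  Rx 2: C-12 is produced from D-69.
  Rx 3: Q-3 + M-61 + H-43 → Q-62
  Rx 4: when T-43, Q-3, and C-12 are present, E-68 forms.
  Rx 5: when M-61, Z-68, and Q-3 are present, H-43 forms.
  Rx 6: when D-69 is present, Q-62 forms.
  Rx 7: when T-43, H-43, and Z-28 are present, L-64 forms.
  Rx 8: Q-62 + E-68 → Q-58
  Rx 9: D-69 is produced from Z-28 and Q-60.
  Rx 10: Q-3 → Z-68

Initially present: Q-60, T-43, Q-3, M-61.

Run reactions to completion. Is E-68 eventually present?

E-68 would need T-43, Q-3, and C-12 (Rx 4), but C-12 never forms.

No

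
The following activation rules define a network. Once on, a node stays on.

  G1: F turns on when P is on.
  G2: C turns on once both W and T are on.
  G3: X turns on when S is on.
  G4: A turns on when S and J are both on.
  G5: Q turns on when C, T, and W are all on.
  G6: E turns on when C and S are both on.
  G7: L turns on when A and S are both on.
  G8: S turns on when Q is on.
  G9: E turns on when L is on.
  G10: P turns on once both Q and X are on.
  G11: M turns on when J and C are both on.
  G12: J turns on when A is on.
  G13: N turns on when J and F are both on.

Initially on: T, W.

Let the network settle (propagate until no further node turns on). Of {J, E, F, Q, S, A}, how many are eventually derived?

4

W and T are on, so C turns on (G2).
G5: C, T, and W on → Q on.
G8: Q on → S on.
G3: S on → X on.
G6: C and S on → E on.
G10: Q and X on → P on.
P is on, so F turns on (G1).
J would need A (G12), but A never turns on.
E: reached.
F: reached.
Q: reached.
S: reached.
A would need S and J (G4), but J never turns on.
Reached: E, F, Q, and S — 4 of the 6.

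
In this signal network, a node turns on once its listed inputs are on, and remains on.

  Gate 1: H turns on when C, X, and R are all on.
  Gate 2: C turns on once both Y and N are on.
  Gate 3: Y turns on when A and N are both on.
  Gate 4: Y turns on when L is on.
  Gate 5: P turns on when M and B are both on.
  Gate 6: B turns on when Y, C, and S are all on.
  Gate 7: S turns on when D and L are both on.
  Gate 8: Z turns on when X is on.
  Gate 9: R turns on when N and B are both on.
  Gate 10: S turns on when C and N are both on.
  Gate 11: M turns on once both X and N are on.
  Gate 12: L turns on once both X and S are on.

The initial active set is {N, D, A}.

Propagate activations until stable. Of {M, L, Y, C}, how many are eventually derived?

A and N are on, so Y turns on (Gate 3).
Y and N are on, so C turns on (Gate 2).
M would need X and N (Gate 11), but X never turns on.
L would need X and S (Gate 12), but X never turns on.
Y: reached.
C: reached.
Reached: Y and C — 2 of the 4.

2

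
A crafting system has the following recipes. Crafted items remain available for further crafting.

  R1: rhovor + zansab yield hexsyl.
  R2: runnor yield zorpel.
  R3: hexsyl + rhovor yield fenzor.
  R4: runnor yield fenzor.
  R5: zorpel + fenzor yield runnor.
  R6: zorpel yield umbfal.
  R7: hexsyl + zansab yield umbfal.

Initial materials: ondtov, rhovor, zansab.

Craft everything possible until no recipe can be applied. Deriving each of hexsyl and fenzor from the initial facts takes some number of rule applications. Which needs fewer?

hexsyl

hexsyl: rhovor + zansab → hexsyl (R1). [1 rule application]
fenzor: rhovor + zansab → hexsyl (R1). Using R3, hexsyl and rhovor make fenzor. [2 rule applications]
hexsyl needs fewer.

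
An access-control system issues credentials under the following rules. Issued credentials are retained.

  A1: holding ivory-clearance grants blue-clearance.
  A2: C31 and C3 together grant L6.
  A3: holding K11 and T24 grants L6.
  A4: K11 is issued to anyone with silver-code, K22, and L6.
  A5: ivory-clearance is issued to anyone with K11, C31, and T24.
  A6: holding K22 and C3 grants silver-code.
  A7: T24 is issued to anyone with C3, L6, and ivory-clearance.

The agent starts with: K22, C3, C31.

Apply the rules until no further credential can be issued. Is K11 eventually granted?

Holding K22 and C3 grants silver-code (A6).
Holding C31 and C3 grants L6 (A2).
Holding silver-code, K22, and L6 grants K11 (A4).

Yes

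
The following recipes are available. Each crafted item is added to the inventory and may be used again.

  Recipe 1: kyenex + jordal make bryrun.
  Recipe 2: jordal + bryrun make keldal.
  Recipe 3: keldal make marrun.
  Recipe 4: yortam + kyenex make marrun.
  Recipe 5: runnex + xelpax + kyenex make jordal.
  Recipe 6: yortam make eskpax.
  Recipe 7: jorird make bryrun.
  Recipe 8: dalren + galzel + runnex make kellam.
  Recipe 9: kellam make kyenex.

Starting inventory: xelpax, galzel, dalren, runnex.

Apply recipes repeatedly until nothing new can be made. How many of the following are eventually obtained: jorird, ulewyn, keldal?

1

dalren + galzel + runnex → kellam (Recipe 8).
kellam → kyenex (Recipe 9).
Using Recipe 5, runnex, xelpax, and kyenex make jordal.
Using Recipe 1, kyenex and jordal make bryrun.
Using Recipe 2, jordal and bryrun make keldal.
No rule produces jorird, and it is not given.
No rule produces ulewyn, and it is not given.
keldal: reached.
Reached: keldal — 1 of the 3.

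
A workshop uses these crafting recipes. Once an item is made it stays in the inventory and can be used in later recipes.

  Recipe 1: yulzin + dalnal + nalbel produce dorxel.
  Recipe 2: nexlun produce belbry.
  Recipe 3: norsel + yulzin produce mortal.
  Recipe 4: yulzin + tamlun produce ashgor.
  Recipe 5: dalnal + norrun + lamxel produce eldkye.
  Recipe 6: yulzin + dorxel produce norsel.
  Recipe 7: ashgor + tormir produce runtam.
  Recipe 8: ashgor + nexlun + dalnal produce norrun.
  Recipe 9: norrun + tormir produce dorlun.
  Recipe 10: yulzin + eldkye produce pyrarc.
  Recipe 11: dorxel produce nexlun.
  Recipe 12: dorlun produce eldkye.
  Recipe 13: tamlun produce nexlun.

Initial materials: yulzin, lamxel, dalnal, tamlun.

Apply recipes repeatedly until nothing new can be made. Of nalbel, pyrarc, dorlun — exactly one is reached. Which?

Using Recipe 4, yulzin and tamlun make ashgor.
tamlun → nexlun (Recipe 13).
Using Recipe 8, ashgor, nexlun, and dalnal make norrun.
Using Recipe 5, dalnal, norrun, and lamxel make eldkye.
Using Recipe 10, yulzin and eldkye make pyrarc.
dorlun would need norrun and tormir (Recipe 9), but tormir is never obtained. No rule produces nalbel, and it is not given.

pyrarc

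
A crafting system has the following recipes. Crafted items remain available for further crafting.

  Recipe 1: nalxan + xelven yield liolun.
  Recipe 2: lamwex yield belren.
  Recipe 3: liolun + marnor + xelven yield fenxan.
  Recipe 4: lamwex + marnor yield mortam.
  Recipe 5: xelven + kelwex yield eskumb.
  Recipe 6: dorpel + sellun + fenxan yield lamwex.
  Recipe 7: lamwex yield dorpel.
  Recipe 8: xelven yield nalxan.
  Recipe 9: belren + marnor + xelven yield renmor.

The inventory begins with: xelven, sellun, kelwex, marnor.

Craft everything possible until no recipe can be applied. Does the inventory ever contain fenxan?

Using Recipe 8, xelven makes nalxan.
nalxan + xelven → liolun (Recipe 1).
liolun + marnor + xelven → fenxan (Recipe 3).

Yes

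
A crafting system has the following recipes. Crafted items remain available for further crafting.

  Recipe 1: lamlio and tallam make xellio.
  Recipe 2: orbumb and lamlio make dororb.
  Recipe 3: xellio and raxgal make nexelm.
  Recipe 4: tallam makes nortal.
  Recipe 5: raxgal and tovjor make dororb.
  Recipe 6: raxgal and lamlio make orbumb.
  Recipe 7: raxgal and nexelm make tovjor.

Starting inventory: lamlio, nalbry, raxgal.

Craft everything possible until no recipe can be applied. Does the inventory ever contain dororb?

Using Recipe 6, raxgal and lamlio make orbumb.
orbumb and lamlio → dororb (Recipe 2).

Yes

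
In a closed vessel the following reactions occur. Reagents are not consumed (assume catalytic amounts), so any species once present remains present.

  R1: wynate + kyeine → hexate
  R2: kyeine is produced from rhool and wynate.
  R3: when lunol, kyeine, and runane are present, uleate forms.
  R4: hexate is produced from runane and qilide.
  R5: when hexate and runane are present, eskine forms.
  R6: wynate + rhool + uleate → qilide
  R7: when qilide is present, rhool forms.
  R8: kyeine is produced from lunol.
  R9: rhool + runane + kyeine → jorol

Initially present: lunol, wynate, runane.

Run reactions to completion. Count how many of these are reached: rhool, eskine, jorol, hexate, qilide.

lunol present → kyeine forms (R8).
wynate and kyeine present → hexate forms (R1).
hexate and runane present → eskine forms (R5).
rhool would need qilide (R7), but qilide never forms.
eskine: reached.
jorol would need rhool, runane, and kyeine (R9), but rhool never forms.
hexate: reached.
qilide would need wynate, rhool, and uleate (R6), but rhool never forms.
Reached: eskine and hexate — 2 of the 5.

2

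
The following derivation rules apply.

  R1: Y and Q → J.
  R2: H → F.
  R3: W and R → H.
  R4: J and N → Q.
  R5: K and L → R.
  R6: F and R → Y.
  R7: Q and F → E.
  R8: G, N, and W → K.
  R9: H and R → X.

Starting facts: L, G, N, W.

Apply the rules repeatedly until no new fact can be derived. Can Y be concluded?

Yes

G, N, and W hold, so K follows (R8).
From K and L, R5 gives R.
From W and R, R3 gives H.
H holds, so F follows (R2).
F and R hold, so Y follows (R6).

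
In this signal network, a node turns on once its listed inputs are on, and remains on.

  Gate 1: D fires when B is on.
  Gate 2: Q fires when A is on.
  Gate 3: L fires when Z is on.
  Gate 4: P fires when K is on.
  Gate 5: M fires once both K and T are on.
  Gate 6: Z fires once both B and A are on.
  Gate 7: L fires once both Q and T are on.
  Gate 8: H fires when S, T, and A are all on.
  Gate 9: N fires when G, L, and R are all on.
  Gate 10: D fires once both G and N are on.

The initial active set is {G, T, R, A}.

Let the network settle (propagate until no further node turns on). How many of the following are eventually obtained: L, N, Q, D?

Gate 2: A on → Q on.
Gate 7: Q and T on → L on.
G, L, and R are on, so N fires (Gate 9).
G and N are on, so D fires (Gate 10).
L: reached.
N: reached.
Q: reached.
D: reached.
All 4 are reached.

4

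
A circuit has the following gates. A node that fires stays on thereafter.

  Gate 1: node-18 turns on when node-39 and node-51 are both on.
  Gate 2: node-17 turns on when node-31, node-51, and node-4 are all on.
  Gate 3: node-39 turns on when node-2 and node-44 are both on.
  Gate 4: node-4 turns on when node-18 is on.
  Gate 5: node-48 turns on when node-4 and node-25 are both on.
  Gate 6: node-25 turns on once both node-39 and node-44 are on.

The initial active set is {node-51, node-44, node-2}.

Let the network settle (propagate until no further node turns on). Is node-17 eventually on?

node-17 would need node-31, node-51, and node-4 (Gate 2), but node-31 never turns on.

No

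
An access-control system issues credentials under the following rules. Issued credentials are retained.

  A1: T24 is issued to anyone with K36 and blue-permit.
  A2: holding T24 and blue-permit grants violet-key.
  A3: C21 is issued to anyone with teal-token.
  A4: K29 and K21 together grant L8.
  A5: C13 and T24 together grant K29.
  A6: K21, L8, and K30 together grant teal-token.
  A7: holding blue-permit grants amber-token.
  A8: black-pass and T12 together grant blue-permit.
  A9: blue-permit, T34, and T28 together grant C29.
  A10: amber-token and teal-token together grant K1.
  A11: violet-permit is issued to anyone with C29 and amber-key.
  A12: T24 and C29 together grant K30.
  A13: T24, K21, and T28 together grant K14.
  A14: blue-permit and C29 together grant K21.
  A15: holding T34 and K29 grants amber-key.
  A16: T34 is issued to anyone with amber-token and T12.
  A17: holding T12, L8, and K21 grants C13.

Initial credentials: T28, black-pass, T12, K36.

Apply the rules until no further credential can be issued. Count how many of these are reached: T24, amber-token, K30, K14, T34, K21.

Holding black-pass and T12 grants blue-permit (A8).
Holding blue-permit grants amber-token (A7).
Holding K36 and blue-permit grants T24 (A1).
Holding amber-token and T12 grants T34 (A16).
Holding blue-permit, T34, and T28 grants C29 (A9).
Holding T24 and C29 grants K30 (A12).
Holding blue-permit and C29 grants K21 (A14).
Holding T24, K21, and T28 grants K14 (A13).
T24: reached.
amber-token: reached.
K30: reached.
K14: reached.
T34: reached.
K21: reached.
All 6 are reached.

6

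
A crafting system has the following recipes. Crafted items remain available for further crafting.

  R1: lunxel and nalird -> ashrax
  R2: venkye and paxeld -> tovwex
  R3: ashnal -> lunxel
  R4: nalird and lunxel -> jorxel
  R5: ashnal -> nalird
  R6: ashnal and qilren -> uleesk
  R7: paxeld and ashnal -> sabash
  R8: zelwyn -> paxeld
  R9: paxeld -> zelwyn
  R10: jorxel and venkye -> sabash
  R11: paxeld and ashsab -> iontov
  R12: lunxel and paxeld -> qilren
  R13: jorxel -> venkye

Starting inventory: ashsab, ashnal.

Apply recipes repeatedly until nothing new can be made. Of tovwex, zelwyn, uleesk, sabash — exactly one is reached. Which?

Using R3, ashnal makes lunxel.
ashnal -> nalird (R5).
Using R4, nalird and lunxel make jorxel.
jorxel -> venkye (R13).
Using R10, jorxel and venkye make sabash.
zelwyn would need paxeld (R9), but paxeld is never obtained. tovwex would need venkye and paxeld (R2), but paxeld is never obtained. uleesk would need ashnal and qilren (R6), but qilren is never obtained.

sabash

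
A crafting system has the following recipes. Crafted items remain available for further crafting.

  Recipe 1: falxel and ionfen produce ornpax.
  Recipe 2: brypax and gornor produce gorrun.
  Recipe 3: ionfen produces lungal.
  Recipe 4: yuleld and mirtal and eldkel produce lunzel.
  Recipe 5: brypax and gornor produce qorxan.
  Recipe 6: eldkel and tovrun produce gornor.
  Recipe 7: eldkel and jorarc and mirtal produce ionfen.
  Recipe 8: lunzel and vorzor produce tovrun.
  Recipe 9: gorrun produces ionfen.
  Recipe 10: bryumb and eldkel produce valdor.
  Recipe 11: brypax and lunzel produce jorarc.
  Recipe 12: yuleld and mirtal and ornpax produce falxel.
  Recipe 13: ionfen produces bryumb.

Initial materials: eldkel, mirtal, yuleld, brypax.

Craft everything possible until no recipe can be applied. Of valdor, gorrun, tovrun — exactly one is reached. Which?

valdor

Using Recipe 4, yuleld, mirtal, and eldkel make lunzel.
brypax and lunzel → jorarc (Recipe 11).
eldkel and jorarc and mirtal → ionfen (Recipe 7).
Using Recipe 13, ionfen makes bryumb.
Using Recipe 10, bryumb and eldkel make valdor.
tovrun would need lunzel and vorzor (Recipe 8), but vorzor is never obtained. gorrun would need brypax and gornor (Recipe 2), but gornor is never obtained.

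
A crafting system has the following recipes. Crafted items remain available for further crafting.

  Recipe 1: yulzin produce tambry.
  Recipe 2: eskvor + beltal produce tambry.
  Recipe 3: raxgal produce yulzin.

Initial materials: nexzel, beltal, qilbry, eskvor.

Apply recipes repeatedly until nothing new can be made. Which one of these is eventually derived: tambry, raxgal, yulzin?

eskvor + beltal → tambry (Recipe 2).
yulzin would need raxgal (Recipe 3), but raxgal is never obtained. No rule produces raxgal, and it is not given.

tambry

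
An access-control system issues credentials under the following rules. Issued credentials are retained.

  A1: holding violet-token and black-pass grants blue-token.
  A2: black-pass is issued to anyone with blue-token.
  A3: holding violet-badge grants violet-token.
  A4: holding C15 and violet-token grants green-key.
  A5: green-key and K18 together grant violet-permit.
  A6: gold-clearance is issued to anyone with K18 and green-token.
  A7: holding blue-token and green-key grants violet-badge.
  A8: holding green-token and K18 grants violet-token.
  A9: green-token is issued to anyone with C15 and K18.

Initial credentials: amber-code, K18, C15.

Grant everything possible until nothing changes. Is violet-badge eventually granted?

violet-badge would need blue-token and green-key (A7), but blue-token is never granted.

No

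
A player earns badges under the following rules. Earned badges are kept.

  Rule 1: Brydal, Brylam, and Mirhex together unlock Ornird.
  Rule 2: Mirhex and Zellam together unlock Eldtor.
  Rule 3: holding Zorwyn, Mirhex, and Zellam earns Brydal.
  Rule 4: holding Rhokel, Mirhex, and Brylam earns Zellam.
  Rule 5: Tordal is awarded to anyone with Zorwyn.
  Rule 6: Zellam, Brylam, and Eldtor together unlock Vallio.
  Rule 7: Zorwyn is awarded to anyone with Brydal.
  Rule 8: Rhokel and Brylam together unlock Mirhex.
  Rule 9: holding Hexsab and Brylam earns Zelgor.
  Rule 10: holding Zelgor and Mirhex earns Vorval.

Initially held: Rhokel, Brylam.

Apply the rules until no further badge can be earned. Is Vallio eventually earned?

Yes

With Rhokel and Brylam, Mirhex is earned (Rule 8).
With Rhokel, Mirhex, and Brylam, Zellam is earned (Rule 4).
With Mirhex and Zellam, Eldtor is earned (Rule 2).
With Zellam, Brylam, and Eldtor, Vallio is earned (Rule 6).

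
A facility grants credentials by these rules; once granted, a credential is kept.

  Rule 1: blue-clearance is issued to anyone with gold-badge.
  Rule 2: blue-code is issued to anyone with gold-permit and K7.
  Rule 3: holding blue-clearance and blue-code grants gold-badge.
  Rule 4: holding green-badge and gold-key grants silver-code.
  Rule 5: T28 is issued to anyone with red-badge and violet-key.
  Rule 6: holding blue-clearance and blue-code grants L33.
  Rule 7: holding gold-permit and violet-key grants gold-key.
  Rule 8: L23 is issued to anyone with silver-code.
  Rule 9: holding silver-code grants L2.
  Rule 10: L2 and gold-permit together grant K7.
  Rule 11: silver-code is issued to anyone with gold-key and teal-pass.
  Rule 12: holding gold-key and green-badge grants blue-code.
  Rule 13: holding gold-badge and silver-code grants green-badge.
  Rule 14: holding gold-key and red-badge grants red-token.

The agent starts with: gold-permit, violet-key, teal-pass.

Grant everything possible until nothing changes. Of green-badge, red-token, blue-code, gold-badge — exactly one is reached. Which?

Holding gold-permit and violet-key grants gold-key (Rule 7).
Holding gold-key and teal-pass grants silver-code (Rule 11).
Holding silver-code grants L2 (Rule 9).
Holding L2 and gold-permit grants K7 (Rule 10).
Holding gold-permit and K7 grants blue-code (Rule 2).
gold-badge would need blue-clearance and blue-code (Rule 3), but blue-clearance is never granted. green-badge would need gold-badge and silver-code (Rule 13), but gold-badge is never granted. red-token would need gold-key and red-badge (Rule 14), but red-badge is never granted.

blue-code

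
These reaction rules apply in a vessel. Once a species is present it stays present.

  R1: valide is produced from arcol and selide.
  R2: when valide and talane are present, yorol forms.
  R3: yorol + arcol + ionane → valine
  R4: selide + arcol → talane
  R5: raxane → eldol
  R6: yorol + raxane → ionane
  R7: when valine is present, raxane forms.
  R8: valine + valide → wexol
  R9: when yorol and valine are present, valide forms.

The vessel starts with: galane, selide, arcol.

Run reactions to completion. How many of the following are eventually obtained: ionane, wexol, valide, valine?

arcol and selide present → valide forms (R1).
ionane would need yorol and raxane (R6), but raxane never forms.
wexol would need valine and valide (R8), but valine never forms.
valide: reached.
valine would need yorol, arcol, and ionane (R3), but ionane never forms.
Reached: valide — 1 of the 4.

1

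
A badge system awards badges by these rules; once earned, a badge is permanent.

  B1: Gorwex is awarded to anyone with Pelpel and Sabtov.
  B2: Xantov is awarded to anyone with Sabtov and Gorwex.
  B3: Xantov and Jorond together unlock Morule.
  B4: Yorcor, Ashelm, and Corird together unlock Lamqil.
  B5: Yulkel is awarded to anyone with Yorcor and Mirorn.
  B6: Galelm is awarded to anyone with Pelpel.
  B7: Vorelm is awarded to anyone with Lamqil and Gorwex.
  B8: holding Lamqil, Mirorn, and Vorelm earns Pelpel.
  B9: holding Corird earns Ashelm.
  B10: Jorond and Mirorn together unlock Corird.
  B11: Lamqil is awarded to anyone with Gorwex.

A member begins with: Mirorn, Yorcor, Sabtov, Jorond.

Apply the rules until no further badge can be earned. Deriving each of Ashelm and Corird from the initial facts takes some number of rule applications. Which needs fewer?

Corird

Corird: With Jorond and Mirorn, Corird is earned (B10). [1 rule application]
Ashelm: With Jorond and Mirorn, Corird is earned (B10). With Corird, Ashelm is earned (B9). [2 rule applications]
Corird needs fewer.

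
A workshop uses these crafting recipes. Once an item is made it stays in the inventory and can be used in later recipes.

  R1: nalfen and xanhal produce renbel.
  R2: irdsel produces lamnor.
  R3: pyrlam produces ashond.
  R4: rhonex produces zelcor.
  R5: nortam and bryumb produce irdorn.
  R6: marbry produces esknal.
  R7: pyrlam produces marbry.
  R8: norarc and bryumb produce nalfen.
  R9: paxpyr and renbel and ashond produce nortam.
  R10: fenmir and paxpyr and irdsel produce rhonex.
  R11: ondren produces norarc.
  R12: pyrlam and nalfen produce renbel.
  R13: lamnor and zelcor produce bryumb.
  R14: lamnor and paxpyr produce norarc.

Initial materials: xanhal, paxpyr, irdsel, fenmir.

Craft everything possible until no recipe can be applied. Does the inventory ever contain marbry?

marbry would need pyrlam (R7), but pyrlam is never obtained.

No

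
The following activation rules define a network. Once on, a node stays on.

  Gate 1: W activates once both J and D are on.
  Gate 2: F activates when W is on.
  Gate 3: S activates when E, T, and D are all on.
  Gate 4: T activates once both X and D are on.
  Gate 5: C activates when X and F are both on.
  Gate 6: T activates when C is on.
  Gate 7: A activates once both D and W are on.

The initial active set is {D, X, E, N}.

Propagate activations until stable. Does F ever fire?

F would need W (Gate 2), but W never turns on.

No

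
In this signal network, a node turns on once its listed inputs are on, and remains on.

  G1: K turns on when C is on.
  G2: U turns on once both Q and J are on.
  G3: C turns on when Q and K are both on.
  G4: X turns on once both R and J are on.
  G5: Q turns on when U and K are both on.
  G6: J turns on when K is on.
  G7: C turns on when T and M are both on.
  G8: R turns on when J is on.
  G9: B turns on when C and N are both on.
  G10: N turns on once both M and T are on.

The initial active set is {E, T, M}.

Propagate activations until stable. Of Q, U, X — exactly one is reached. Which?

T and M are on, so C turns on (G7).
G1: C on → K on.
G6: K on → J on.
J is on, so R turns on (G8).
G4: R and J on → X on.
Q would need U and K (G5), but U never turns on. U would need Q and J (G2), but Q never turns on.

X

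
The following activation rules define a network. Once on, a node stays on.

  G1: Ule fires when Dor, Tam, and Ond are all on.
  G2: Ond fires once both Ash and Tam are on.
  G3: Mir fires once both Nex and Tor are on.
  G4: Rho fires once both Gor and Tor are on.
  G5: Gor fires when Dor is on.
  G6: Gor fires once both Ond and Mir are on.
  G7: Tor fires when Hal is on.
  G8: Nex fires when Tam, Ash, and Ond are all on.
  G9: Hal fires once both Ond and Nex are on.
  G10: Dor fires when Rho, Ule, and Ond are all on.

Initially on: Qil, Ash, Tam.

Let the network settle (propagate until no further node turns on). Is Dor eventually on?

Dor would need Rho, Ule, and Ond (G10), but Ule never turns on.

No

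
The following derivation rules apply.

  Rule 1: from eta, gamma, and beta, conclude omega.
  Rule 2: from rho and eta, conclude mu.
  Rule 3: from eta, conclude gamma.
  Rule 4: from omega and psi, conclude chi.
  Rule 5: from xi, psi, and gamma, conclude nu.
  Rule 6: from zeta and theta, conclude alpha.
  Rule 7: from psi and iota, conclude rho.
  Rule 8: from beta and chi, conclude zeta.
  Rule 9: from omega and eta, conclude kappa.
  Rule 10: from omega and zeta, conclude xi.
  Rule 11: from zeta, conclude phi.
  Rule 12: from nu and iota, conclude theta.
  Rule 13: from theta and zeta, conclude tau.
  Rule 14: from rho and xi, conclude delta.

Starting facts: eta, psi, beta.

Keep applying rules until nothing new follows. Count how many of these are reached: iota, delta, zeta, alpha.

From eta, Rule 3 gives gamma.
eta, gamma, and beta hold, so omega follows (Rule 1).
From omega and psi, Rule 4 gives chi.
beta and chi hold, so zeta follows (Rule 8).
No rule produces iota, and it is not given.
delta would need rho and xi (Rule 14), but rho is never established.
zeta: reached.
alpha would need zeta and theta (Rule 6), but theta is never established.
Reached: zeta — 1 of the 4.

1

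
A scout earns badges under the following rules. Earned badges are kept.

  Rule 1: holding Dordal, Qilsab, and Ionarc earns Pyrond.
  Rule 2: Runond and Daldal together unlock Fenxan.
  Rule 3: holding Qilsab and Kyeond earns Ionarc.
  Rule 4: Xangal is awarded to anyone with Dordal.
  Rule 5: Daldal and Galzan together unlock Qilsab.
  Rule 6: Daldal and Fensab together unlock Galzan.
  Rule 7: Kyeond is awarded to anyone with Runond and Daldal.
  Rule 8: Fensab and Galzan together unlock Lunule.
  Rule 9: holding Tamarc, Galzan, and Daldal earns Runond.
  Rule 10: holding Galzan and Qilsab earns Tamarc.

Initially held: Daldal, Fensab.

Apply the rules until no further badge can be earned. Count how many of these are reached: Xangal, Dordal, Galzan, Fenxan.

2

With Daldal and Fensab, Galzan is earned (Rule 6).
With Daldal and Galzan, Qilsab is earned (Rule 5).
With Galzan and Qilsab, Tamarc is earned (Rule 10).
With Tamarc, Galzan, and Daldal, Runond is earned (Rule 9).
With Runond and Daldal, Fenxan is earned (Rule 2).
Xangal would need Dordal (Rule 4), but Dordal is never earned.
No rule produces Dordal, and it is not given.
Galzan: reached.
Fenxan: reached.
Reached: Galzan and Fenxan — 2 of the 4.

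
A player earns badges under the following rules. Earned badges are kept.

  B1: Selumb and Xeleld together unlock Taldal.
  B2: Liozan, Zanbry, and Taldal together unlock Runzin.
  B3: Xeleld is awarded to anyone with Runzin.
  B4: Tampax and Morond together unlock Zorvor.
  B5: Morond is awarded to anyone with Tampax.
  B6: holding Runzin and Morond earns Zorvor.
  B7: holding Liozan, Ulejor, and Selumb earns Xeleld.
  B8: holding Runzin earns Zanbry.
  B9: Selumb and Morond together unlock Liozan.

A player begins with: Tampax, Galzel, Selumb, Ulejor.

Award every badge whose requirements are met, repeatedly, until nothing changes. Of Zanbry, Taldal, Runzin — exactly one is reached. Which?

With Tampax, Morond is earned (B5).
With Selumb and Morond, Liozan is earned (B9).
With Liozan, Ulejor, and Selumb, Xeleld is earned (B7).
With Selumb and Xeleld, Taldal is earned (B1).
Runzin would need Liozan, Zanbry, and Taldal (B2), but Zanbry is never earned. Zanbry would need Runzin (B8), but Runzin is never earned.

Taldal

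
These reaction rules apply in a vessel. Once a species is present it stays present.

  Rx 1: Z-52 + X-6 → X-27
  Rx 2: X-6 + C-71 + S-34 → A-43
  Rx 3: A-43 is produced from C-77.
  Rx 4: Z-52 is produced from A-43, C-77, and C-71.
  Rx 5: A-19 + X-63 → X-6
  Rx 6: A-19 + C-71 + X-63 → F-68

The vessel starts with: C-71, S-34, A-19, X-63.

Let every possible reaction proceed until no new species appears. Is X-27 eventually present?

No

X-27 would need Z-52 and X-6 (Rx 1), but Z-52 never forms.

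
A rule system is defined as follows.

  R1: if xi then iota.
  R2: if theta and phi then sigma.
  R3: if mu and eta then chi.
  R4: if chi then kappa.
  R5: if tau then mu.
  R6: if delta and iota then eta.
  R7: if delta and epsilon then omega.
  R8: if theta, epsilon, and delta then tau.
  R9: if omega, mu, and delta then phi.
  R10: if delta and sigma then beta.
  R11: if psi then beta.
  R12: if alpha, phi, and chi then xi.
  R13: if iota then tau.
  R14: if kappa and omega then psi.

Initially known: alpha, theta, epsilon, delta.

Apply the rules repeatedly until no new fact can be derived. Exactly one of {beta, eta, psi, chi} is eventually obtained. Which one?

From delta and epsilon, R7 gives omega.
From theta, epsilon, and delta, R8 gives tau.
tau holds, so mu follows (R5).
From omega, mu, and delta, R9 gives phi.
theta and phi hold, so sigma follows (R2).
delta and sigma hold, so beta follows (R10).
psi would need kappa and omega (R14), but kappa is never established. chi would need mu and eta (R3), but eta is never established. eta would need delta and iota (R6), but iota is never established.

beta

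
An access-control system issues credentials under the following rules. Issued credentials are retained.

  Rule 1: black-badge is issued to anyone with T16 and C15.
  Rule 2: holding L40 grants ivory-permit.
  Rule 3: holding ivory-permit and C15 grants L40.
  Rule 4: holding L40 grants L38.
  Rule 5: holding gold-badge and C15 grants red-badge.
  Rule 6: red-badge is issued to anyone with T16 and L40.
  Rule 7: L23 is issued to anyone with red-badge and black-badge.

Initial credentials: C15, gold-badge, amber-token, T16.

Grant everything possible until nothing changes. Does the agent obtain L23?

Holding gold-badge and C15 grants red-badge (Rule 5).
Holding T16 and C15 grants black-badge (Rule 1).
Holding red-badge and black-badge grants L23 (Rule 7).

Yes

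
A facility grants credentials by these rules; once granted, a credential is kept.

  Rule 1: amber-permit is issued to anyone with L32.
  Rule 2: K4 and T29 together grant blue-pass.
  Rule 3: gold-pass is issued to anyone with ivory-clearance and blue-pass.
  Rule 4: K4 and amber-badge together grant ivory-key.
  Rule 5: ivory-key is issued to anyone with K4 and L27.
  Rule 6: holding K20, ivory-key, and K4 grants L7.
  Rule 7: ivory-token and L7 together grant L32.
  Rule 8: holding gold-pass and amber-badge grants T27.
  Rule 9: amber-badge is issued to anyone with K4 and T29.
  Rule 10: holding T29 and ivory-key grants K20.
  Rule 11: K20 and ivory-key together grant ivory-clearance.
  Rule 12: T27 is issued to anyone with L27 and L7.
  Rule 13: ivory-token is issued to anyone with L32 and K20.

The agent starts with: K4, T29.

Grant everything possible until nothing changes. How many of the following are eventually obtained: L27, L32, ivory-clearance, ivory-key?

Holding K4 and T29 grants amber-badge (Rule 9).
Holding K4 and amber-badge grants ivory-key (Rule 4).
Holding T29 and ivory-key grants K20 (Rule 10).
Holding K20 and ivory-key grants ivory-clearance (Rule 11).
No rule produces L27, and it is not given.
L32 would need ivory-token and L7 (Rule 7), but ivory-token is never granted.
ivory-clearance: reached.
ivory-key: reached.
Reached: ivory-clearance and ivory-key — 2 of the 4.

2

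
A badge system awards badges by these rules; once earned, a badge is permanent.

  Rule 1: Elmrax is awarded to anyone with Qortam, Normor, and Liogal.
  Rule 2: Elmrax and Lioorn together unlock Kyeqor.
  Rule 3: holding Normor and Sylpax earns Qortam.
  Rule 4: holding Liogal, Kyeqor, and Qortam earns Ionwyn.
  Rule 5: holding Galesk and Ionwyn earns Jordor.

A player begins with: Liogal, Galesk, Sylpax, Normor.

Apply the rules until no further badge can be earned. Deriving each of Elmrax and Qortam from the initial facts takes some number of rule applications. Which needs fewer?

Qortam: With Normor and Sylpax, Qortam is earned (Rule 3). [1 rule application]
Elmrax: With Normor and Sylpax, Qortam is earned (Rule 3). With Qortam, Normor, and Liogal, Elmrax is earned (Rule 1). [2 rule applications]
Qortam needs fewer.

Qortam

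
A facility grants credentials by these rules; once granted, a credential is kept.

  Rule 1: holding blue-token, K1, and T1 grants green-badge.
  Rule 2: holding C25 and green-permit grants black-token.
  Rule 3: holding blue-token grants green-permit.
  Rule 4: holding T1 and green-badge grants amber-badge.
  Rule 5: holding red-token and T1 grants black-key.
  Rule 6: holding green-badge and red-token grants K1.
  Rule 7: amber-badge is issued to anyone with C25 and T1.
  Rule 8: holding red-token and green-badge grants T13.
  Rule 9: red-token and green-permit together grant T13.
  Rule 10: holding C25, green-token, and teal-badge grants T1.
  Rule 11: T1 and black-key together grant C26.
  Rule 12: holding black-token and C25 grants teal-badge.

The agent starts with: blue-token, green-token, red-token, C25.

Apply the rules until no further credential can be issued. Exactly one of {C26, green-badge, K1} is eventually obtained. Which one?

C26

Holding blue-token grants green-permit (Rule 3).
Holding C25 and green-permit grants black-token (Rule 2).
Holding black-token and C25 grants teal-badge (Rule 12).
Holding C25, green-token, and teal-badge grants T1 (Rule 10).
Holding red-token and T1 grants black-key (Rule 5).
Holding T1 and black-key grants C26 (Rule 11).
green-badge would need blue-token, K1, and T1 (Rule 1), but K1 is never granted. K1 would need green-badge and red-token (Rule 6), but green-badge is never granted.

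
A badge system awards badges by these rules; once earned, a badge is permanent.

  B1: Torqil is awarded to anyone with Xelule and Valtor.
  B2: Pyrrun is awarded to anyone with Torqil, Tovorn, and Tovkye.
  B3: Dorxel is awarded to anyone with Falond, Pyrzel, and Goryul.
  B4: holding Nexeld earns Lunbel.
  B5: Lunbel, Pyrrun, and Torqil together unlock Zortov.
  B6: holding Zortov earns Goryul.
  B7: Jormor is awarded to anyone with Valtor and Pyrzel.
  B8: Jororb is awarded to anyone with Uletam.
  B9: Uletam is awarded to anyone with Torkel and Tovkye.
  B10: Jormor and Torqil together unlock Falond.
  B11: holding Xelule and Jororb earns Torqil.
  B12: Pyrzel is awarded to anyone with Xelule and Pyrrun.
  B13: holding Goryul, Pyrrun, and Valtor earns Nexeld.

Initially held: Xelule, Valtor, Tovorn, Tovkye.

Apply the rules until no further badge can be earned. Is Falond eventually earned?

With Xelule and Valtor, Torqil is earned (B1).
With Torqil, Tovorn, and Tovkye, Pyrrun is earned (B2).
With Xelule and Pyrrun, Pyrzel is earned (B12).
With Valtor and Pyrzel, Jormor is earned (B7).
With Jormor and Torqil, Falond is earned (B10).

Yes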